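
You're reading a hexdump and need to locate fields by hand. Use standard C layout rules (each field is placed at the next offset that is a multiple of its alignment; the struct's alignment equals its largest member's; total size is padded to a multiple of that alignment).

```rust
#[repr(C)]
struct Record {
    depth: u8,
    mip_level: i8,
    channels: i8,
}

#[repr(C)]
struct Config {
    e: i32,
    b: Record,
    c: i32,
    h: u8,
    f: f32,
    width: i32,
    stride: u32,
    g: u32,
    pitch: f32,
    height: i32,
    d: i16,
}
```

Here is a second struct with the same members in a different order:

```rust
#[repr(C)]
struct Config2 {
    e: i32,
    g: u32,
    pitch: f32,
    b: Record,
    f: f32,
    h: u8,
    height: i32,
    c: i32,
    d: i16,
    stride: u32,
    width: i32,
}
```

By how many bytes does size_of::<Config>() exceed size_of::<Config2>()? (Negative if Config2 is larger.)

Record: depth at 0 (size 1, align 1) → ends 1; mip_level at 1 (size 1, align 1) → ends 2; channels at 2 (size 1, align 1) → ends 3; total 3 bytes, alignment 1
e at 0 (size 4, align 4) → ends 4
b at 4 (size 3, align 1) → ends 7
pad 1 to align 4 for c
c at 8 (size 4, align 4) → ends 12
h at 12 (size 1, align 1) → ends 13
pad 3 to align 4 for f
f at 16 (size 4, align 4) → ends 20
width at 20 (size 4, align 4) → ends 24
stride at 24 (size 4, align 4) → ends 28
g at 28 (size 4, align 4) → ends 32
pitch at 32 (size 4, align 4) → ends 36
height at 36 (size 4, align 4) → ends 40
d at 40 (size 2, align 2) → ends 42
tail pad 2 to reach multiple of 4
total 44 bytes, alignment 4
— Config2 —
e at 0 (size 4, align 4) → ends 4
g at 4 (size 4, align 4) → ends 8
pitch at 8 (size 4, align 4) → ends 12
b at 12 (size 3, align 1) → ends 15
pad 1 to align 4 for f
f at 16 (size 4, align 4) → ends 20
h at 20 (size 1, align 1) → ends 21
pad 3 to align 4 for height
height at 24 (size 4, align 4) → ends 28
c at 28 (size 4, align 4) → ends 32
d at 32 (size 2, align 2) → ends 34
pad 2 to align 4 for stride
stride at 36 (size 4, align 4) → ends 40
width at 40 (size 4, align 4) → ends 44
total 44 bytes, alignment 4
44 − 44 = 0

0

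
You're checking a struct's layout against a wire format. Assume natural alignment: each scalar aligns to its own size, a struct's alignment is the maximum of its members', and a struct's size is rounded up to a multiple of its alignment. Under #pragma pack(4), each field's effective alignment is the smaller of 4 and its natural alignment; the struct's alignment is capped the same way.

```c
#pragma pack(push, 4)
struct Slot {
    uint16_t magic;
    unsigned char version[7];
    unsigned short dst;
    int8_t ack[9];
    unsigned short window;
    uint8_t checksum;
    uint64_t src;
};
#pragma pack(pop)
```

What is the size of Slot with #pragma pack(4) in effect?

@0: magic [2B, align 2] → 2
@2: version [7B, align 1] → 9
+1 pad (align 2)
@10: dst [2B, align 2] → 12
@12: ack [9B, align 1] → 21
+1 pad (align 2)
@22: window [2B, align 2] → 24
@24: checksum [1B, align 1] → 25
+3 pad (align 4)
@28: src [8B, align 4] → 36
size 36, align 4

36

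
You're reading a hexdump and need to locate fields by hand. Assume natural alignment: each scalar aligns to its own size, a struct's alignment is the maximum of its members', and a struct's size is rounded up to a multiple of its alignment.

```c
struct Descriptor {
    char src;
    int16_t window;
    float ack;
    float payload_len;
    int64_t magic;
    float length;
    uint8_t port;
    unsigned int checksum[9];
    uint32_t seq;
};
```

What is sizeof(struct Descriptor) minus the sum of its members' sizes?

src at 0 (size 1, align 1) → ends 1
pad 1 to align 2 for window
window at 2 (size 2, align 2) → ends 4
ack at 4 (size 4, align 4) → ends 8
payload_len at 8 (size 4, align 4) → ends 12
pad 4 to align 8 for magic
magic at 16 (size 8, align 8) → ends 24
length at 24 (size 4, align 4) → ends 28
port at 28 (size 1, align 1) → ends 29
pad 3 to align 4 for checksum
checksum at 32 (size 36, align 4) → ends 68
seq at 68 (size 4, align 4) → ends 72
total 72 bytes, alignment 8
data bytes 64, size 72 → padding 8

8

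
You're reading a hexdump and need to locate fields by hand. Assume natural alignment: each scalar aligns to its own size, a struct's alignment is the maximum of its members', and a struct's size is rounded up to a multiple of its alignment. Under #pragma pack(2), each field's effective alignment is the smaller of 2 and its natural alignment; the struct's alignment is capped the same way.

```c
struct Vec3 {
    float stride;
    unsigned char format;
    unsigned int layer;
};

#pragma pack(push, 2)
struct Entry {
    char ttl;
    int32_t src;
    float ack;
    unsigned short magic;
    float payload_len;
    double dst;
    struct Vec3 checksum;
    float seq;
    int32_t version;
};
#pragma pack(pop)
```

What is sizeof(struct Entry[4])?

176

Vec3: stride at 0 (size 4, align 4) → ends 4; format at 4 (size 1, align 1) → ends 5; pad 3 to align 4 for layer; layer at 8 (size 4, align 4) → ends 12; total 12 bytes, alignment 4
ttl at 0 (size 1, align 1) → ends 1
pad 1 to align 2 for src
src at 2 (size 4, align 2) → ends 6
ack at 6 (size 4, align 2) → ends 10
magic at 10 (size 2, align 2) → ends 12
payload_len at 12 (size 4, align 2) → ends 16
dst at 16 (size 8, align 2) → ends 24
checksum at 24 (size 12, align 2) → ends 36
seq at 36 (size 4, align 2) → ends 40
version at 40 (size 4, align 2) → ends 44
total 44 bytes, alignment 2
array of 4: 4 × 44 = 176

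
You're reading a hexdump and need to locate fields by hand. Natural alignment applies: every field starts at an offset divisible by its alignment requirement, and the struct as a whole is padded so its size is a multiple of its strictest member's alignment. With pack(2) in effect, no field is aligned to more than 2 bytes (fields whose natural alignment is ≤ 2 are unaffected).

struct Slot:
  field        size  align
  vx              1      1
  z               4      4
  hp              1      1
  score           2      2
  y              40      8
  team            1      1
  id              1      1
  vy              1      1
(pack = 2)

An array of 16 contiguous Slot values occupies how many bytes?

864

vx at 0 (size 1, align 1) → ends 1
pad 1 to align 2 for z
z at 2 (size 4, align 2) → ends 6
hp at 6 (size 1, align 1) → ends 7
pad 1 to align 2 for score
score at 8 (size 2, align 2) → ends 10
y at 10 (size 40, align 2) → ends 50
team at 50 (size 1, align 1) → ends 51
id at 51 (size 1, align 1) → ends 52
vy at 52 (size 1, align 1) → ends 53
tail pad 1 to reach multiple of 2
total 54 bytes, alignment 2
array of 16: 16 × 54 = 864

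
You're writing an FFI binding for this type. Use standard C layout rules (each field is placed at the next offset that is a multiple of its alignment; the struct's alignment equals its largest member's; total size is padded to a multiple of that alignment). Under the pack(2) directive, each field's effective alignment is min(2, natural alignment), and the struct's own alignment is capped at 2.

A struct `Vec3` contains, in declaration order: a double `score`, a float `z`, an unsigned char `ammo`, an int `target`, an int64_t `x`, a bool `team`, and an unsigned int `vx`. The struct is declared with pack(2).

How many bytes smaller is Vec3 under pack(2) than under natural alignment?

natural layout:
  @0: score [8B, align 8] → 8
  @8: z [4B, align 4] → 12
  @12: ammo [1B, align 1] → 13
  +3 pad (align 4)
  @16: target [4B, align 4] → 20
  +4 pad (align 8)
  @24: x [8B, align 8] → 32
  @32: team [1B, align 1] → 33
  +3 pad (align 4)
  @36: vx [4B, align 4] → 40
  size 40, align 8
packed(2) layout:
  @0: score [8B, align 2] → 8
  @8: z [4B, align 2] → 12
  @12: ammo [1B, align 1] → 13
  +1 pad (align 2)
  @14: target [4B, align 2] → 18
  @18: x [8B, align 2] → 26
  @26: team [1B, align 1] → 27
  +1 pad (align 2)
  @28: vx [4B, align 2] → 32
  size 32, align 2
40 − 32 = 8

8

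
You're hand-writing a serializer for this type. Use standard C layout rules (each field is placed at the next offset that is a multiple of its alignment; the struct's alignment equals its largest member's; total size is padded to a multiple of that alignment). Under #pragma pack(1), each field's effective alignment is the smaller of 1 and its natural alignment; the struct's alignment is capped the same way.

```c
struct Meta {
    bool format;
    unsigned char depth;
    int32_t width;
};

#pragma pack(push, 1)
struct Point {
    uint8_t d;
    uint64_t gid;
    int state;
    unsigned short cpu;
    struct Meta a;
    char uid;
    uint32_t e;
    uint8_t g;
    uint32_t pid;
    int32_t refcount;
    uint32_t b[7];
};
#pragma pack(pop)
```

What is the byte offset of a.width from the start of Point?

Meta: 0..1  format  (1B, 1-aligned); 1..2  depth  (1B, 1-aligned); 2..4  -- padding (2B); 4..8  width  (4B, 4-aligned); sizeof = 8, alignof = 4
0..1  d  (1B, 1-aligned)
1..9  gid  (8B, 1-aligned)
9..13  state  (4B, 1-aligned)
13..15  cpu  (2B, 1-aligned)
15..23  a  (8B, 1-aligned)
within Meta: width at 4
15 + 4 = 19

19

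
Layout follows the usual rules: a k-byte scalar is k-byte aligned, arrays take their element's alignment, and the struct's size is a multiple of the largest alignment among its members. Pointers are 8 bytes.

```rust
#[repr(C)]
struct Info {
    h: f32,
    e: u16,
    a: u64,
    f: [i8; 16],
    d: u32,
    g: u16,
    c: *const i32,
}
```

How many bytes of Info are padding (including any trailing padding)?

0..4  h  (4B, 4-aligned)
4..6  e  (2B, 2-aligned)
6..8  -- padding (2B)
8..16  a  (8B, 8-aligned)
16..32  f  (16B, 1-aligned)
32..36  d  (4B, 4-aligned)
36..38  g  (2B, 2-aligned)
38..40  -- padding (2B)
40..48  c  (8B, 8-aligned)
sizeof = 48, alignof = 8
data bytes 44, size 48 → padding 4

4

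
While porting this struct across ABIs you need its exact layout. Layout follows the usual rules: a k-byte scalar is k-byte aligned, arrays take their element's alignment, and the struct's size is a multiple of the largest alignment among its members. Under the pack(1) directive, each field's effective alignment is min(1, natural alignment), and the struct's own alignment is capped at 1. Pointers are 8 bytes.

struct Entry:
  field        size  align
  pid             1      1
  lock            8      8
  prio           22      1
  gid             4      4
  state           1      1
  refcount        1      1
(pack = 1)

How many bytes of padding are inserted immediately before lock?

0

@0: pid [1B, align 1] → 1
@1: lock [8B, align 1] → 9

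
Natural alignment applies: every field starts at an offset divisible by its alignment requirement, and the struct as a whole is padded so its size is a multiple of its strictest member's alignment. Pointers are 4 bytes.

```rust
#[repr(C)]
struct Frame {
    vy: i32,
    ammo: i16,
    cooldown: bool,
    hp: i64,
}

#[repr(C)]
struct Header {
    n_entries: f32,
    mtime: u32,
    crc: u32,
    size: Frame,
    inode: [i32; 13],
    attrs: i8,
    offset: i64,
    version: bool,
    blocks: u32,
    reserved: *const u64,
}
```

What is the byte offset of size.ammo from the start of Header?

Frame: 0..4  vy  (4B, 4-aligned); 4..6  ammo  (2B, 2-aligned); 6..7  cooldown  (1B, 1-aligned); 7..8  -- padding (1B); 8..16  hp  (8B, 8-aligned); sizeof = 16, alignof = 8
0..4  n_entries  (4B, 4-aligned)
4..8  mtime  (4B, 4-aligned)
8..12  crc  (4B, 4-aligned)
12..16  -- padding (4B)
16..32  size  (16B, 8-aligned)
within Frame: ammo at 4
16 + 4 = 20

20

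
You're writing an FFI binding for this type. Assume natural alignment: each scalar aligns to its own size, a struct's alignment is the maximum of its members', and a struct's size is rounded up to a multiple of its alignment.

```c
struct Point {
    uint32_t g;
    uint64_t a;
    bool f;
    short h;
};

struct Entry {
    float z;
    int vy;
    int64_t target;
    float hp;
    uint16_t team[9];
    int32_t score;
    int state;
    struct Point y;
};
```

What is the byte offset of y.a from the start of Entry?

56

Point: 0..4  g  (4B, 4-aligned); 4..8  -- padding (4B); 8..16  a  (8B, 8-aligned); 16..17  f  (1B, 1-aligned); 17..18  -- padding (1B); 18..20  h  (2B, 2-aligned); 20..24  -- tail padding (4B); sizeof = 24, alignof = 8
0..4  z  (4B, 4-aligned)
4..8  vy  (4B, 4-aligned)
8..16  target  (8B, 8-aligned)
16..20  hp  (4B, 4-aligned)
20..38  team  (18B, 2-aligned)
38..40  -- padding (2B)
40..44  score  (4B, 4-aligned)
44..48  state  (4B, 4-aligned)
48..72  y  (24B, 8-aligned)
within Point: a at 8
48 + 8 = 56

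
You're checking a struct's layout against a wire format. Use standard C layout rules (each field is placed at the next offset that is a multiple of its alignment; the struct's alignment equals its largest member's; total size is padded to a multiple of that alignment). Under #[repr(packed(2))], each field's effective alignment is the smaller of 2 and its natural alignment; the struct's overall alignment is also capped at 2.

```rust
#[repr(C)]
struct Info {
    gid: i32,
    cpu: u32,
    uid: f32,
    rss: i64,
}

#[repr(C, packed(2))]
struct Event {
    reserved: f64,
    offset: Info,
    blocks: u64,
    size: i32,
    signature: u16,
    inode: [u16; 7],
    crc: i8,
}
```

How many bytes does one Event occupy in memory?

62

Info: gid at 0 (size 4, align 4) → ends 4; cpu at 4 (size 4, align 4) → ends 8; uid at 8 (size 4, align 4) → ends 12; pad 4 to align 8 for rss; rss at 16 (size 8, align 8) → ends 24; total 24 bytes, alignment 8
reserved at 0 (size 8, align 2) → ends 8
offset at 8 (size 24, align 2) → ends 32
blocks at 32 (size 8, align 2) → ends 40
size at 40 (size 4, align 2) → ends 44
signature at 44 (size 2, align 2) → ends 46
inode at 46 (size 14, align 2) → ends 60
crc at 60 (size 1, align 1) → ends 61
tail pad 1 to reach multiple of 2
total 62 bytes, alignment 2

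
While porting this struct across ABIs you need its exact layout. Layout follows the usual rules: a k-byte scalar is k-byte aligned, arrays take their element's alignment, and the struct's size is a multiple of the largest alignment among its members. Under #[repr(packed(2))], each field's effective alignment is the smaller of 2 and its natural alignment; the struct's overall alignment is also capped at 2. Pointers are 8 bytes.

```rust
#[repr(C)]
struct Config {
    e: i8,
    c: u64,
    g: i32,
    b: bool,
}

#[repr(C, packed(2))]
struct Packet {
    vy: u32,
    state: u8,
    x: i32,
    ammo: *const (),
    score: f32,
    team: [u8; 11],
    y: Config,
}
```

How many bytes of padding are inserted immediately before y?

Config: e at 0 (size 1, align 1) → ends 1; pad 7 to align 8 for c; c at 8 (size 8, align 8) → ends 16; g at 16 (size 4, align 4) → ends 20; b at 20 (size 1, align 1) → ends 21; tail pad 3 to reach multiple of 8; total 24 bytes, alignment 8
vy at 0 (size 4, align 2) → ends 4
state at 4 (size 1, align 1) → ends 5
pad 1 to align 2 for x
x at 6 (size 4, align 2) → ends 10
ammo at 10 (size 8, align 2) → ends 18
score at 18 (size 4, align 2) → ends 22
team at 22 (size 11, align 1) → ends 33
pad 1 to align 2 for y
y at 34 (size 24, align 2) → ends 58

1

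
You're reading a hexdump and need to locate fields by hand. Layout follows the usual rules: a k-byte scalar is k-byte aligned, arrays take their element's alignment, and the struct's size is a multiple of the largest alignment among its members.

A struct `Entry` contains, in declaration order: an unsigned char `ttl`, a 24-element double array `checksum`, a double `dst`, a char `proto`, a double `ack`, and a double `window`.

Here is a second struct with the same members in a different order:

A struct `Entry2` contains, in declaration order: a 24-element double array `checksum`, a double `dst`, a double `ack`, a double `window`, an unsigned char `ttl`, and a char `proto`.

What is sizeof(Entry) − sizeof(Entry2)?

8

0..1  ttl  (1B, 1-aligned)
1..8  -- padding (7B)
8..200  checksum  (192B, 8-aligned)
200..208  dst  (8B, 8-aligned)
208..209  proto  (1B, 1-aligned)
209..216  -- padding (7B)
216..224  ack  (8B, 8-aligned)
224..232  window  (8B, 8-aligned)
sizeof = 232, alignof = 8
— Entry2 —
0..192  checksum  (192B, 8-aligned)
192..200  dst  (8B, 8-aligned)
200..208  ack  (8B, 8-aligned)
208..216  window  (8B, 8-aligned)
216..217  ttl  (1B, 1-aligned)
217..218  proto  (1B, 1-aligned)
218..224  -- tail padding (6B)
sizeof = 224, alignof = 8
232 − 224 = 8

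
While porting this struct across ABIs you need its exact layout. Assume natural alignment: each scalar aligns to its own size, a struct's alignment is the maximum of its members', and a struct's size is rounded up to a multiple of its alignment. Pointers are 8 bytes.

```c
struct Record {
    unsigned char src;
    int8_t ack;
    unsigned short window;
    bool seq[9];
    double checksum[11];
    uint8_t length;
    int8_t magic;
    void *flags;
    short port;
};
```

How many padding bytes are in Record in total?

15

@0: src [1B, align 1] → 1
@1: ack [1B, align 1] → 2
@2: window [2B, align 2] → 4
@4: seq [9B, align 1] → 13
+3 pad (align 8)
@16: checksum [88B, align 8] → 104
@104: length [1B, align 1] → 105
@105: magic [1B, align 1] → 106
+6 pad (align 8)
@112: flags [8B, align 8] → 120
@120: port [2B, align 2] → 122
+6 tail pad (align 8)
size 128, align 8
data bytes 113, size 128 → padding 15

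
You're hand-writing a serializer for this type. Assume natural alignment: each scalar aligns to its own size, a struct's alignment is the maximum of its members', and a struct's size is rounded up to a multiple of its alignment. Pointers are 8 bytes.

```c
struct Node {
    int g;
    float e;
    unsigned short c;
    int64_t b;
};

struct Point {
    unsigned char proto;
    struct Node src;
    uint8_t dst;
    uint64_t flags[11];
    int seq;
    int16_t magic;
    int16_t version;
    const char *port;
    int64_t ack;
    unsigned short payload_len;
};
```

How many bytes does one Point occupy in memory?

160 bytes

Node: @0: g [4B, align 4] → 4; @4: e [4B, align 4] → 8; @8: c [2B, align 2] → 10; +6 pad (align 8); @16: b [8B, align 8] → 24; size 24, align 8
@0: proto [1B, align 1] → 1
+7 pad (align 8)
@8: src [24B, align 8] → 32
@32: dst [1B, align 1] → 33
+7 pad (align 8)
@40: flags [88B, align 8] → 128
@128: seq [4B, align 4] → 132
@132: magic [2B, align 2] → 134
@134: version [2B, align 2] → 136
@136: port [8B, align 8] → 144
@144: ack [8B, align 8] → 152
@152: payload_len [2B, align 2] → 154
+6 tail pad (align 8)
size 160, align 8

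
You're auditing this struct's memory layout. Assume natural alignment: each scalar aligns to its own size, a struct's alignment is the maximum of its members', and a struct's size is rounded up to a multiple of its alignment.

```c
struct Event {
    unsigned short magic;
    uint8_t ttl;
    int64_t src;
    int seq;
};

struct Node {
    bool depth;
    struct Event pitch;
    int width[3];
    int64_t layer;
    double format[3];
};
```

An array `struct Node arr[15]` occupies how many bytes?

1200

Event: @0: magic [2B, align 2] → 2; @2: ttl [1B, align 1] → 3; +5 pad (align 8); @8: src [8B, align 8] → 16; @16: seq [4B, align 4] → 20; +4 tail pad (align 8); size 24, align 8
@0: depth [1B, align 1] → 1
+7 pad (align 8)
@8: pitch [24B, align 8] → 32
@32: width [12B, align 4] → 44
+4 pad (align 8)
@48: layer [8B, align 8] → 56
@56: format [24B, align 8] → 80
size 80, align 8
array of 15: 15 × 80 = 1200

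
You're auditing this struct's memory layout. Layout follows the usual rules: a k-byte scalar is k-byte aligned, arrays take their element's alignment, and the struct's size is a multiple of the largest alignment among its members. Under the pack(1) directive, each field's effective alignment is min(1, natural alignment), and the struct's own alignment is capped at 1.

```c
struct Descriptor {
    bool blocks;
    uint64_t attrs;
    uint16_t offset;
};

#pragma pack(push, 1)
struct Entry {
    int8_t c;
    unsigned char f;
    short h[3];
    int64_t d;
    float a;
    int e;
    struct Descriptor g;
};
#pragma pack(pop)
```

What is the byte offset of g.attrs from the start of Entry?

32

Descriptor: blocks at 0 (size 1, align 1) → ends 1; pad 7 to align 8 for attrs; attrs at 8 (size 8, align 8) → ends 16; offset at 16 (size 2, align 2) → ends 18; tail pad 6 to reach multiple of 8; total 24 bytes, alignment 8
c at 0 (size 1, align 1) → ends 1
f at 1 (size 1, align 1) → ends 2
h at 2 (size 6, align 1) → ends 8
d at 8 (size 8, align 1) → ends 16
a at 16 (size 4, align 1) → ends 20
e at 20 (size 4, align 1) → ends 24
g at 24 (size 24, align 1) → ends 48
within Descriptor: attrs at 8
24 + 8 = 32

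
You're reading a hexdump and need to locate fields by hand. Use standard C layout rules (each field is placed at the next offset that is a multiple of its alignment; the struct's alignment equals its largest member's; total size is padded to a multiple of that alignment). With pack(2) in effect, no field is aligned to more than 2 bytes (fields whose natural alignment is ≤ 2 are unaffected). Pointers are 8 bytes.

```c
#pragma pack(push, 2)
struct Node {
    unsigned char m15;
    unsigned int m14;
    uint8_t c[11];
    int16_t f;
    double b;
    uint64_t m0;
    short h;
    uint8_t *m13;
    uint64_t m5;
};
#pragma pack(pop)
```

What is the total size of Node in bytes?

0..1  m15  (1B, 1-aligned)
1..2  -- padding (1B)
2..6  m14  (4B, 2-aligned)
6..17  c  (11B, 1-aligned)
17..18  -- padding (1B)
18..20  f  (2B, 2-aligned)
20..28  b  (8B, 2-aligned)
28..36  m0  (8B, 2-aligned)
36..38  h  (2B, 2-aligned)
38..46  m13  (8B, 2-aligned)
46..54  m5  (8B, 2-aligned)
sizeof = 54, alignof = 2

54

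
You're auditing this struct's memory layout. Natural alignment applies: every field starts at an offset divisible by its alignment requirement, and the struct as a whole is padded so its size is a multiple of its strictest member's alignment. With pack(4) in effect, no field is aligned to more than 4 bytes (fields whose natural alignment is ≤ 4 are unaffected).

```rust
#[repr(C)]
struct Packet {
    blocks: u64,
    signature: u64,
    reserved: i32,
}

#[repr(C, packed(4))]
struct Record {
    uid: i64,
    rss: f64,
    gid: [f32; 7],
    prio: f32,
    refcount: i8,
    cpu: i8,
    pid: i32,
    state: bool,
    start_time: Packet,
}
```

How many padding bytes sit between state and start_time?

3

Packet: @0: blocks [8B, align 8] → 8; @8: signature [8B, align 8] → 16; @16: reserved [4B, align 4] → 20; +4 tail pad (align 8); size 24, align 8
@0: uid [8B, align 4] → 8
@8: rss [8B, align 4] → 16
@16: gid [28B, align 4] → 44
@44: prio [4B, align 4] → 48
@48: refcount [1B, align 1] → 49
@49: cpu [1B, align 1] → 50
+2 pad (align 4)
@52: pid [4B, align 4] → 56
@56: state [1B, align 1] → 57
+3 pad (align 4)
@60: start_time [24B, align 4] → 84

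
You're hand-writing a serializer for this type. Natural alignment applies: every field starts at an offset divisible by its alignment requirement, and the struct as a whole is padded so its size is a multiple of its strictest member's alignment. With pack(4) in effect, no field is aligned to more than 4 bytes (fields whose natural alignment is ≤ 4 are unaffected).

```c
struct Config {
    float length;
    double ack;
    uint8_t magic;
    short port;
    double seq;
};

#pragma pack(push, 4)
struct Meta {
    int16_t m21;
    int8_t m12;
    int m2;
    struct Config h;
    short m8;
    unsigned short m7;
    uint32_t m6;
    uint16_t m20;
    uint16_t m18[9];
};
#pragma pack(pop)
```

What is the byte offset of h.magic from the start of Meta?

24

Config: length at 0 (size 4, align 4) → ends 4; pad 4 to align 8 for ack; ack at 8 (size 8, align 8) → ends 16; magic at 16 (size 1, align 1) → ends 17; pad 1 to align 2 for port; port at 18 (size 2, align 2) → ends 20; pad 4 to align 8 for seq; seq at 24 (size 8, align 8) → ends 32; total 32 bytes, alignment 8
m21 at 0 (size 2, align 2) → ends 2
m12 at 2 (size 1, align 1) → ends 3
pad 1 to align 4 for m2
m2 at 4 (size 4, align 4) → ends 8
h at 8 (size 32, align 4) → ends 40
within Config: magic at 16
8 + 16 = 24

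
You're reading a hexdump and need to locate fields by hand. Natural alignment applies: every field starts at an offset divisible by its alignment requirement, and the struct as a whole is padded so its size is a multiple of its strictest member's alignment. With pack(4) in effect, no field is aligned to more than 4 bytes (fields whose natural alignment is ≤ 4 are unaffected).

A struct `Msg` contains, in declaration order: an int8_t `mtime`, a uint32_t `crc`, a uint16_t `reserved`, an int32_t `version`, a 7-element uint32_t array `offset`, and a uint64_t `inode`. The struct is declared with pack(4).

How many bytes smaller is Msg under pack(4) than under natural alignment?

natural layout:
  0..1  mtime  (1B, 1-aligned)
  1..4  -- padding (3B)
  4..8  crc  (4B, 4-aligned)
  8..10  reserved  (2B, 2-aligned)
  10..12  -- padding (2B)
  12..16  version  (4B, 4-aligned)
  16..44  offset  (28B, 4-aligned)
  44..48  -- padding (4B)
  48..56  inode  (8B, 8-aligned)
  sizeof = 56, alignof = 8
packed(4) layout:
  0..1  mtime  (1B, 1-aligned)
  1..4  -- padding (3B)
  4..8  crc  (4B, 4-aligned)
  8..10  reserved  (2B, 2-aligned)
  10..12  -- padding (2B)
  12..16  version  (4B, 4-aligned)
  16..44  offset  (28B, 4-aligned)
  44..52  inode  (8B, 4-aligned)
  sizeof = 52, alignof = 4
56 − 52 = 4

4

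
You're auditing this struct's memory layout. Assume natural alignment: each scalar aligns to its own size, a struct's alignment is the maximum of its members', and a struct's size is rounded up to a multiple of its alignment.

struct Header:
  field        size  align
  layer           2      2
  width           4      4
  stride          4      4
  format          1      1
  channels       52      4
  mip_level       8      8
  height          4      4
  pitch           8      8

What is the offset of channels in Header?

16

layer at 0 (size 2, align 2) → ends 2
pad 2 to align 4 for width
width at 4 (size 4, align 4) → ends 8
stride at 8 (size 4, align 4) → ends 12
format at 12 (size 1, align 1) → ends 13
pad 3 to align 4 for channels
channels at 16 (size 52, align 4) → ends 68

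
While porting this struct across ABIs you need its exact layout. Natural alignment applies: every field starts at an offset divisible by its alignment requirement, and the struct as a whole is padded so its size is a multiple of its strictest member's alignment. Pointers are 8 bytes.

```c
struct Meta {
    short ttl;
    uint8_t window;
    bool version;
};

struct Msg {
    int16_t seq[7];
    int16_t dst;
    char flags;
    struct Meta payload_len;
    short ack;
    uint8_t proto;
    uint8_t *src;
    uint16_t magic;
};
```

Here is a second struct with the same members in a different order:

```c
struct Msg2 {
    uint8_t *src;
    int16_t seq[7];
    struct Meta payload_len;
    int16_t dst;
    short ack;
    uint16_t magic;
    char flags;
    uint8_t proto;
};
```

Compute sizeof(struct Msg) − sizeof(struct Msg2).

Meta: @0: ttl [2B, align 2] → 2; @2: window [1B, align 1] → 3; @3: version [1B, align 1] → 4; size 4, align 2
@0: seq [14B, align 2] → 14
@14: dst [2B, align 2] → 16
@16: flags [1B, align 1] → 17
+1 pad (align 2)
@18: payload_len [4B, align 2] → 22
@22: ack [2B, align 2] → 24
@24: proto [1B, align 1] → 25
+7 pad (align 8)
@32: src [8B, align 8] → 40
@40: magic [2B, align 2] → 42
+6 tail pad (align 8)
size 48, align 8
— Msg2 —
@0: src [8B, align 8] → 8
@8: seq [14B, align 2] → 22
@22: payload_len [4B, align 2] → 26
@26: dst [2B, align 2] → 28
@28: ack [2B, align 2] → 30
@30: magic [2B, align 2] → 32
@32: flags [1B, align 1] → 33
@33: proto [1B, align 1] → 34
+6 tail pad (align 8)
size 40, align 8
48 − 40 = 8

8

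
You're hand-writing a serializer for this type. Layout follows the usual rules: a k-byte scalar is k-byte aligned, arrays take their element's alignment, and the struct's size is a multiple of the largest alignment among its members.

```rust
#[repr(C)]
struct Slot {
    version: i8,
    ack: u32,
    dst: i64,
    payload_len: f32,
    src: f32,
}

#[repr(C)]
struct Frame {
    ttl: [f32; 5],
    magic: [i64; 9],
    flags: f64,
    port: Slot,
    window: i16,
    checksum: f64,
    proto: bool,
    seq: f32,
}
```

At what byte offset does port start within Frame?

104

Slot: version at 0 (size 1, align 1) → ends 1; pad 3 to align 4 for ack; ack at 4 (size 4, align 4) → ends 8; dst at 8 (size 8, align 8) → ends 16; payload_len at 16 (size 4, align 4) → ends 20; src at 20 (size 4, align 4) → ends 24; total 24 bytes, alignment 8
ttl at 0 (size 20, align 4) → ends 20
pad 4 to align 8 for magic
magic at 24 (size 72, align 8) → ends 96
flags at 96 (size 8, align 8) → ends 104
port at 104 (size 24, align 8) → ends 128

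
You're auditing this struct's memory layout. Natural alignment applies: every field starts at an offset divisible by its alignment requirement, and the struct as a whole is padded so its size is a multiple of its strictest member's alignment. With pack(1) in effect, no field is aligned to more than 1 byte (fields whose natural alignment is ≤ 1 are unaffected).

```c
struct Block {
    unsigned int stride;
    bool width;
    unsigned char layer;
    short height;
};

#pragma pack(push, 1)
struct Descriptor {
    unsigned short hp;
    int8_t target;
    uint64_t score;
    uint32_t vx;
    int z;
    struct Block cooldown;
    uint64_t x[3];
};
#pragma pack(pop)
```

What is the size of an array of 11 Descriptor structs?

561

Block: @0: stride [4B, align 4] → 4; @4: width [1B, align 1] → 5; @5: layer [1B, align 1] → 6; @6: height [2B, align 2] → 8; size 8, align 4
@0: hp [2B, align 1] → 2
@2: target [1B, align 1] → 3
@3: score [8B, align 1] → 11
@11: vx [4B, align 1] → 15
@15: z [4B, align 1] → 19
@19: cooldown [8B, align 1] → 27
@27: x [24B, align 1] → 51
size 51, align 1
array of 11: 11 × 51 = 561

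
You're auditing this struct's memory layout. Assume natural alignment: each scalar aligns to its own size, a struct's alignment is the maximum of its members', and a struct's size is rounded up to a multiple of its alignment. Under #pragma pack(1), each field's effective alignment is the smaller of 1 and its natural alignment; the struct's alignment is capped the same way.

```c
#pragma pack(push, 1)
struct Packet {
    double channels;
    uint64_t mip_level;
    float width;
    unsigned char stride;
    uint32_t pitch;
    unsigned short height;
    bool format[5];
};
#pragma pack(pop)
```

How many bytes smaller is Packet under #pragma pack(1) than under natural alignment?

natural layout:
  0..8  channels  (8B, 8-aligned)
  8..16  mip_level  (8B, 8-aligned)
  16..20  width  (4B, 4-aligned)
  20..21  stride  (1B, 1-aligned)
  21..24  -- padding (3B)
  24..28  pitch  (4B, 4-aligned)
  28..30  height  (2B, 2-aligned)
  30..35  format  (5B, 1-aligned)
  35..40  -- tail padding (5B)
  sizeof = 40, alignof = 8
packed(1) layout:
  0..8  channels  (8B, 1-aligned)
  8..16  mip_level  (8B, 1-aligned)
  16..20  width  (4B, 1-aligned)
  20..21  stride  (1B, 1-aligned)
  21..25  pitch  (4B, 1-aligned)
  25..27  height  (2B, 1-aligned)
  27..32  format  (5B, 1-aligned)
  sizeof = 32, alignof = 1
40 − 32 = 8

8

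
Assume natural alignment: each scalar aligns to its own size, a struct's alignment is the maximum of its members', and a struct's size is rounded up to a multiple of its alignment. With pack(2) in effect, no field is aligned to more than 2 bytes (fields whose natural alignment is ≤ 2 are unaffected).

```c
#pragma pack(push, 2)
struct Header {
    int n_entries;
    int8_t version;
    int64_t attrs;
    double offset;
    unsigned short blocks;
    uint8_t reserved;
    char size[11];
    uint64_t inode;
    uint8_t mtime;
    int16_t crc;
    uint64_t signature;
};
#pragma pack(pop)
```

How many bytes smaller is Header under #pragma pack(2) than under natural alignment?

natural layout:
  n_entries at 0 (size 4, align 4) → ends 4
  version at 4 (size 1, align 1) → ends 5
  pad 3 to align 8 for attrs
  attrs at 8 (size 8, align 8) → ends 16
  offset at 16 (size 8, align 8) → ends 24
  blocks at 24 (size 2, align 2) → ends 26
  reserved at 26 (size 1, align 1) → ends 27
  size at 27 (size 11, align 1) → ends 38
  pad 2 to align 8 for inode
  inode at 40 (size 8, align 8) → ends 48
  mtime at 48 (size 1, align 1) → ends 49
  pad 1 to align 2 for crc
  crc at 50 (size 2, align 2) → ends 52
  pad 4 to align 8 for signature
  signature at 56 (size 8, align 8) → ends 64
  total 64 bytes, alignment 8
packed(2) layout:
  n_entries at 0 (size 4, align 2) → ends 4
  version at 4 (size 1, align 1) → ends 5
  pad 1 to align 2 for attrs
  attrs at 6 (size 8, align 2) → ends 14
  offset at 14 (size 8, align 2) → ends 22
  blocks at 22 (size 2, align 2) → ends 24
  reserved at 24 (size 1, align 1) → ends 25
  size at 25 (size 11, align 1) → ends 36
  inode at 36 (size 8, align 2) → ends 44
  mtime at 44 (size 1, align 1) → ends 45
  pad 1 to align 2 for crc
  crc at 46 (size 2, align 2) → ends 48
  signature at 48 (size 8, align 2) → ends 56
  total 56 bytes, alignment 2
64 − 56 = 8

8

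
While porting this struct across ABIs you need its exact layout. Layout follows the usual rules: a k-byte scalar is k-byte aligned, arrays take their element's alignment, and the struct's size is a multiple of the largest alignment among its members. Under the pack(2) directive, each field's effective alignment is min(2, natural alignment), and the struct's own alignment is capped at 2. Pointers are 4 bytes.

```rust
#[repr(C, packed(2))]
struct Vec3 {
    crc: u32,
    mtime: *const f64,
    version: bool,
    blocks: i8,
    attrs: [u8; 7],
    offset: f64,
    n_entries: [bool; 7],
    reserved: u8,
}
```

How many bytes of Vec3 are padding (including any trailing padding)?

crc at 0 (size 4, align 2) → ends 4
mtime at 4 (size 4, align 2) → ends 8
version at 8 (size 1, align 1) → ends 9
blocks at 9 (size 1, align 1) → ends 10
attrs at 10 (size 7, align 1) → ends 17
pad 1 to align 2 for offset
offset at 18 (size 8, align 2) → ends 26
n_entries at 26 (size 7, align 1) → ends 33
reserved at 33 (size 1, align 1) → ends 34
total 34 bytes, alignment 2
data bytes 33, size 34 → padding 1

1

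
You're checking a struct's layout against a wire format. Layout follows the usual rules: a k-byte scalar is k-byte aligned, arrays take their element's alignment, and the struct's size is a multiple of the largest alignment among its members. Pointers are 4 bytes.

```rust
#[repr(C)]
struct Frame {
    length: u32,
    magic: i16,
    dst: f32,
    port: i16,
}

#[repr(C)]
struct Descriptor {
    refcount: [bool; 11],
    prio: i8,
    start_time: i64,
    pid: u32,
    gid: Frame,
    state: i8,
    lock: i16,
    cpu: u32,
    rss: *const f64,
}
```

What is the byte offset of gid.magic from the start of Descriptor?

Frame: @0: length [4B, align 4] → 4; @4: magic [2B, align 2] → 6; +2 pad (align 4); @8: dst [4B, align 4] → 12; @12: port [2B, align 2] → 14; +2 tail pad (align 4); size 16, align 4
@0: refcount [11B, align 1] → 11
@11: prio [1B, align 1] → 12
+4 pad (align 8)
@16: start_time [8B, align 8] → 24
@24: pid [4B, align 4] → 28
@28: gid [16B, align 4] → 44
within Frame: magic at 4
28 + 4 = 32

32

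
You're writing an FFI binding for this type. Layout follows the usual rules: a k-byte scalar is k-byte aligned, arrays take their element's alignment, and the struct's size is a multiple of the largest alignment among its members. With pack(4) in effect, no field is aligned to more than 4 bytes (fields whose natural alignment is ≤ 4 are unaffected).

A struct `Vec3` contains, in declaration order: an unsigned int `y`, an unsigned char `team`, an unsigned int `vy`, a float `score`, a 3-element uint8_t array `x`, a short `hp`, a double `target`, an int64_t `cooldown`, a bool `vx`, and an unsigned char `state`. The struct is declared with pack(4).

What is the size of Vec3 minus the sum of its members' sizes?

8

0..4  y  (4B, 4-aligned)
4..5  team  (1B, 1-aligned)
5..8  -- padding (3B)
8..12  vy  (4B, 4-aligned)
12..16  score  (4B, 4-aligned)
16..19  x  (3B, 1-aligned)
19..20  -- padding (1B)
20..22  hp  (2B, 2-aligned)
22..24  -- padding (2B)
24..32  target  (8B, 4-aligned)
32..40  cooldown  (8B, 4-aligned)
40..41  vx  (1B, 1-aligned)
41..42  state  (1B, 1-aligned)
42..44  -- tail padding (2B)
sizeof = 44, alignof = 4
data bytes 36, size 44 → padding 8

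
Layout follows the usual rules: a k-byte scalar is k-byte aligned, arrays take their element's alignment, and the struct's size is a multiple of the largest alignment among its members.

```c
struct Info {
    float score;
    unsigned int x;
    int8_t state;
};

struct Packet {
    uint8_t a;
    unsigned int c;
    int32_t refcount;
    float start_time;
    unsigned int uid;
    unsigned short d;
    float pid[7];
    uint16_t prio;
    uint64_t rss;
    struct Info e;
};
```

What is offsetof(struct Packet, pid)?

Info: 0..4  score  (4B, 4-aligned); 4..8  x  (4B, 4-aligned); 8..9  state  (1B, 1-aligned); 9..12  -- tail padding (3B); sizeof = 12, alignof = 4
0..1  a  (1B, 1-aligned)
1..4  -- padding (3B)
4..8  c  (4B, 4-aligned)
8..12  refcount  (4B, 4-aligned)
12..16  start_time  (4B, 4-aligned)
16..20  uid  (4B, 4-aligned)
20..22  d  (2B, 2-aligned)
22..24  -- padding (2B)
24..52  pid  (28B, 4-aligned)

24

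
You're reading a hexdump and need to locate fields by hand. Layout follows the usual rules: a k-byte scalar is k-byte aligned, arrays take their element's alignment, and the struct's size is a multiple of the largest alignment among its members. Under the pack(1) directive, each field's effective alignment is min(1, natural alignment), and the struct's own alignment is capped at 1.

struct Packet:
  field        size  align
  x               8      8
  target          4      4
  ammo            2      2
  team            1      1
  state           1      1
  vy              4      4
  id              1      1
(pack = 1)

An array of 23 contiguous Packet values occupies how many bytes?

x at 0 (size 8, align 1) → ends 8
target at 8 (size 4, align 1) → ends 12
ammo at 12 (size 2, align 1) → ends 14
team at 14 (size 1, align 1) → ends 15
state at 15 (size 1, align 1) → ends 16
vy at 16 (size 4, align 1) → ends 20
id at 20 (size 1, align 1) → ends 21
total 21 bytes, alignment 1
array of 23: 23 × 21 = 483

483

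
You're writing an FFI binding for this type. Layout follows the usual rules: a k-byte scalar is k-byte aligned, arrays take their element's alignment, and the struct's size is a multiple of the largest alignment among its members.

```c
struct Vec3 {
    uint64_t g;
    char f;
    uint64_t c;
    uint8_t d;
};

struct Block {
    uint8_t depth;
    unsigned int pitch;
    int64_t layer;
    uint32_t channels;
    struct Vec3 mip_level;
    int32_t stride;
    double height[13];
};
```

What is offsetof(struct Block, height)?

64

Vec3: @0: g [8B, align 8] → 8; @8: f [1B, align 1] → 9; +7 pad (align 8); @16: c [8B, align 8] → 24; @24: d [1B, align 1] → 25; +7 tail pad (align 8); size 32, align 8
@0: depth [1B, align 1] → 1
+3 pad (align 4)
@4: pitch [4B, align 4] → 8
@8: layer [8B, align 8] → 16
@16: channels [4B, align 4] → 20
+4 pad (align 8)
@24: mip_level [32B, align 8] → 56
@56: stride [4B, align 4] → 60
+4 pad (align 8)
@64: height [104B, align 8] → 168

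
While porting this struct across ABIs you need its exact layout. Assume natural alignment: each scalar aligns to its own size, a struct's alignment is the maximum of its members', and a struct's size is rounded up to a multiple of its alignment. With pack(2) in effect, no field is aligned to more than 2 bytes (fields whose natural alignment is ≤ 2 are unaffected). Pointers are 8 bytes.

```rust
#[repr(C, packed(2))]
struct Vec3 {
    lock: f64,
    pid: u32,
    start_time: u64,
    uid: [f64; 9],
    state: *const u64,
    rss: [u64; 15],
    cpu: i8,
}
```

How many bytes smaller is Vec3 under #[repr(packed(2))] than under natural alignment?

10

natural layout:
  @0: lock [8B, align 8] → 8
  @8: pid [4B, align 4] → 12
  +4 pad (align 8)
  @16: start_time [8B, align 8] → 24
  @24: uid [72B, align 8] → 96
  @96: state [8B, align 8] → 104
  @104: rss [120B, align 8] → 224
  @224: cpu [1B, align 1] → 225
  +7 tail pad (align 8)
  size 232, align 8
packed(2) layout:
  @0: lock [8B, align 2] → 8
  @8: pid [4B, align 2] → 12
  @12: start_time [8B, align 2] → 20
  @20: uid [72B, align 2] → 92
  @92: state [8B, align 2] → 100
  @100: rss [120B, align 2] → 220
  @220: cpu [1B, align 1] → 221
  +1 tail pad (align 2)
  size 222, align 2
232 − 222 = 10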